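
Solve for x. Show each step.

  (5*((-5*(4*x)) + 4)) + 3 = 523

Step 1. [(5*((-5*(4*x)) + 4)) + 3 = 523] +3 is outermost — subtract 3 both sides ⇒ sub: 5*((-5*(4*x)) + 4) = 520.
Step 2. [5*((-5*(4*x)) + 4) = 520] divide by the outer 5, so div: (-5*(4*x)) + 4 = 104.
Step 3. [(-5*(4*x)) + 4 = 104] peel the +4: subtract 4 from each side ⇒ sub: -5*(4*x) = 100.
Step 4. [-5*(4*x) = 100] leading coefficient -5: divide by -5. So div: 4*x = -20.
Step 5. [4*x = -20] divide by the outer 4. So div: x = -5.

Answer: x ∈ {-5}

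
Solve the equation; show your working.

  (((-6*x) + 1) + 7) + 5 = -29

Step 1. [(((-6*x) + 1) + 7) + 5 = -29] +5 is outermost — subtract 5 both sides ⇒ sub: ((-6*x) + 1) + 7 = -34.
Step 2. [((-6*x) + 1) + 7 = -34] subtract 7: x sits inside (… + 7), so sub: (-6*x) + 1 = -41.
Step 3. [(-6*x) + 1 = -41] 1 comes off first (subtract 1) ⇒ sub: -6*x = -42.
Step 4. [-6*x = -42] -6·(inner) — divide through by -6. So div: x = 7.

Answer: x ∈ {7}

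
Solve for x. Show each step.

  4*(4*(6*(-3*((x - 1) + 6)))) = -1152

Step 1. [4*(4*(6*(-3*((x - 1) + 6)))) = -1152] LHS = 4·(…); ÷4 both sides ⇒ div: 4*(6*(-3*((x - 1) + 6))) = -288.
Step 2. [4*(6*(-3*((x - 1) + 6))) = -288] divide by the outer 4, so div: 6*(-3*((x - 1) + 6)) = -72.
Step 3. [6*(-3*((x - 1) + 6)) = -72] divide by the outer 6. So div: -3*((x - 1) + 6) = -12.
Step 4. [-3*((x - 1) + 6) = -12] leading coefficient -3: divide by -3. So div: (x - 1) + 6 = 4.
Step 5. [(x - 1) + 6 = 4] subtract 6: x sits inside (… + 6). So sub: x - 1 = -2.
Step 6. [x - 1 = -2] peel the -1: add 1 from each side, so sub: x = -1.

Answer: x ∈ {-1}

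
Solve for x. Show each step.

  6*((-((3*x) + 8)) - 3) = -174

Step 1. [6*((-((3*x) + 8)) - 3) = -174] 6·(inner) — divide through by 6. So div: (-((3*x) + 8)) - 3 = -29.
Step 2. [(-((3*x) + 8)) - 3 = -29] the outer -3 inverts by adding 3, so sub: -((3*x) + 8) = -26.
Step 3. [-((3*x) + 8) = -26] flip signs both sides ⇒ neg: (3*x) + 8 = 26.
Step 4. [(3*x) + 8 = 26] the outer +8 inverts by subtracting 8. So sub: 3*x = 18.
Step 5. [3*x = 18] LHS = 3·(…); ÷3 both sides, so div: x = 6.

Answer: x ∈ {6}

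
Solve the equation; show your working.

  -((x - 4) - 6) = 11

Step 1. [-((x - 4) - 6) = 11] LHS negated; negate both sides, so neg: (x - 4) - 6 = -11.
Step 2. [(x - 4) - 6 = -11] peel the -6: add 6 from each side. So sub: x - 4 = -5.
Step 3. [x - 4 = -5] the outer -4 inverts by adding 4 ⇒ sub: x = -1.

Answer: x ∈ {-1}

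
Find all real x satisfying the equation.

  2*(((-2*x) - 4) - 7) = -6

Step 1. [2*(((-2*x) - 4) - 7) = -6] 2·(inner) — divide through by 2, so div: ((-2*x) - 4) - 7 = -3.
Step 2. [((-2*x) - 4) - 7 = -3] the outer -7 inverts by adding 7, so sub: (-2*x) - 4 = 4.
Step 3. [(-2*x) - 4 = 4] -2 divides every term; factor it out, so factor: x + 2 = -2.
Step 4. [x + 2 = -2] 2 comes off first (subtract 2) ⇒ sub: x = -4.

Answer: x ∈ {-4}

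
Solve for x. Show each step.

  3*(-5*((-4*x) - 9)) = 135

Step 1. [3*(-5*((-4*x) - 9)) = 135] LHS = 3·(…); ÷3 both sides ⇒ div: -5*((-4*x) - 9) = 45.
Step 2. [-5*((-4*x) - 9) = 45] LHS = -5·(…); ÷-5 both sides, so div: (-4*x) - 9 = -9.
Step 3. [(-4*x) - 9 = -9] 9 comes off first (add 9) ⇒ sub: -4*x = 0.
Step 4. [-4*x = 0] -4 out front; divide by -4. So div: x = 0.

Answer: x ∈ {0}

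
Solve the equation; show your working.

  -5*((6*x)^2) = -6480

Step 1. [-5*((6*x)^2) = -6480] divide by the outer -5 ⇒ div: (6*x)^2 = 1296.
Step 2. [(6*x)^2 = 1296] LHS squared, RHS 1296 ≥ 0: apply √ (±). So sqrt: 6*x = 36 or -36.
Step 3. [6*x = 36 or -36] leading coefficient 6: divide by 6 ⇒ div: x = 6 or -6.

Answer: x ∈ {-6, 6}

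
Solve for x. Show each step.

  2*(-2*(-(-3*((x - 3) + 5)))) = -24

Step 1. [2*(-2*(-(-3*((x - 3) + 5)))) = -24] 2·(inner) — divide through by 2. So div: -2*(-(-3*((x - 3) + 5))) = -12.
Step 2. [-2*(-(-3*((x - 3) + 5))) = -12] -2 out front; divide by -2. So div: -(-3*((x - 3) + 5)) = 6.
Step 3. [-(-3*((x - 3) + 5)) = 6] flip signs both sides, so neg: -3*((x - 3) + 5) = -6.
Step 4. [-3*((x - 3) + 5) = -6] divide by the outer -3, so div: (x - 3) + 5 = 2.
Step 5. [(x - 3) + 5 = 2] subtract 5: x sits inside (… + 5), so sub: x - 3 = -3.
Step 6. [x - 3 = -3] peel the -3: add 3 from each side. So sub: x = 0.

Answer: x ∈ {0}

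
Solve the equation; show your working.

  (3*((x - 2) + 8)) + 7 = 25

Step 1. [(3*((x - 2) + 8)) + 7 = 25] subtract 7: x sits inside (… + 7). So sub: 3*((x - 2) + 8) = 18.
Step 2. [3*((x - 2) + 8) = 18] LHS = 3·(…); ÷3 both sides. So div: (x - 2) + 8 = 6.
Step 3. [(x - 2) + 8 = 6] peel the +8: subtract 8 from each side ⇒ sub: x - 2 = -2.
Step 4. [x - 2 = -2] peel the -2: add 2 from each side, so sub: x = 0.

Answer: x ∈ {0}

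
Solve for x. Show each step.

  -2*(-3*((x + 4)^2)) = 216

Step 1. [-2*(-3*((x + 4)^2)) = 216] divide by the outer -2. So div: -3*((x + 4)^2) = -108.
Step 2. [-3*((x + 4)^2) = -108] LHS = -3·(…); ÷-3 both sides. So div: (x + 4)^2 = 36.
Step 3. [(x + 4)^2 = 36] LHS squared, RHS 36 ≥ 0: apply √ (±), so sqrt: x + 4 = 6 or -6.
Step 4. [x + 4 = 6 or -6] subtract 4: x sits inside (… + 4). So sub: x = 2 or -10.

Answer: x ∈ {-10, 2}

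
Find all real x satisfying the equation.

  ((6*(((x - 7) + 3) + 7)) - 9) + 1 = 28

Step 1. [((6*(((x - 7) + 3) + 7)) - 9) + 1 = 28] the outer +1 inverts by subtracting 1, so sub: (6*(((x - 7) + 3) + 7)) - 9 = 27.
Step 2. [(6*(((x - 7) + 3) + 7)) - 9 = 27] add 9: x sits inside (… - 9) ⇒ sub: 6*(((x - 7) + 3) + 7) = 36.
Step 3. [6*(((x - 7) + 3) + 7) = 36] leading coefficient 6: divide by 6 ⇒ div: ((x - 7) + 3) + 7 = 6.
Step 4. [((x - 7) + 3) + 7 = 6] subtract 7: x sits inside (… + 7). So sub: (x - 7) + 3 = -1.
Step 5. [(x - 7) + 3 = -1] +3 is outermost — subtract 3 both sides, so sub: x - 7 = -4.
Step 6. [x - 7 = -4] -7 is outermost — add 7 both sides ⇒ sub: x = 3.

Answer: x ∈ {3}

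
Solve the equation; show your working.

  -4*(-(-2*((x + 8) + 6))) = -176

Step 1. [-4*(-(-2*((x + 8) + 6))) = -176] divide by the outer -4 ⇒ div: -(-2*((x + 8) + 6)) = 44.
Step 2. [-(-2*((x + 8) + 6)) = 44] LHS negated; negate both sides, so neg: -2*((x + 8) + 6) = -44.
Step 3. [-2*((x + 8) + 6) = -44] LHS = -2·(…); ÷-2 both sides, so div: (x + 8) + 6 = 22.
Step 4. [(x + 8) + 6 = 22] peel the +6: subtract 6 from each side, so sub: x + 8 = 16.
Step 5. [x + 8 = 16] the outer +8 inverts by subtracting 8. So sub: x = 8.

Answer: x ∈ {8}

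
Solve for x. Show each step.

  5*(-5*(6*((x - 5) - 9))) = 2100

Step 1. [5*(-5*(6*((x - 5) - 9))) = 2100] leading coefficient 5: divide by 5. So div: -5*(6*((x - 5) - 9)) = 420.
Step 2. [-5*(6*((x - 5) - 9)) = 420] LHS = -5·(…); ÷-5 both sides. So div: 6*((x - 5) - 9) = -84.
Step 3. [6*((x - 5) - 9) = -84] divide by the outer 6. So div: (x - 5) - 9 = -14.
Step 4. [(x - 5) - 9 = -14] peel the -9: add 9 from each side, so sub: x - 5 = -5.
Step 5. [x - 5 = -5] 5 comes off first (add 5). So sub: x = 0.

Answer: x ∈ {0}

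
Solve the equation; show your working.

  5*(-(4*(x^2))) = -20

Step 1. [5*(-(4*(x^2))) = -20] LHS = 5·(…); ÷5 both sides ⇒ div: -(4*(x^2)) = -4.
Step 2. [-(4*(x^2)) = -4] LHS negated; negate both sides, so neg: 4*(x^2) = 4.
Step 3. [4*(x^2) = 4] 4 out front; divide by 4. So div: x^2 = 1.
Step 4. [x^2 = 1] √ both sides: 1 ≥ 0 gives two branches, so sqrt: x = 1 or -1.

Answer: x ∈ {-1, 1}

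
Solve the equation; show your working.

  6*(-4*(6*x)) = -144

Step 1. [6*(-4*(6*x)) = -144] leading coefficient 6: divide by 6, so div: -4*(6*x) = -24.
Step 2. [-4*(6*x) = -24] LHS = -4·(…); ÷-4 both sides. So div: 6*x = 6.
Step 3. [6*x = 6] leading coefficient 6: divide by 6, so div: x = 1.

Answer: x ∈ {1}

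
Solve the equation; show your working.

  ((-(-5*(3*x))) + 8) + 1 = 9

Step 1. [((-(-5*(3*x))) + 8) + 1 = 9] 1 comes off first (subtract 1), so sub: (-(-5*(3*x))) + 8 = 8.
Step 2. [(-(-5*(3*x))) + 8 = 8] peel the +8: subtract 8 from each side. So sub: -(-5*(3*x)) = 0.
Step 3. [-(-5*(3*x)) = 0] flip signs both sides, so neg: -5*(3*x) = 0.
Step 4. [-5*(3*x) = 0] LHS = -5·(…); ÷-5 both sides, so div: 3*x = 0.
Step 5. [3*x = 0] 3 out front; divide by 3. So div: x = 0.

Answer: x ∈ {0}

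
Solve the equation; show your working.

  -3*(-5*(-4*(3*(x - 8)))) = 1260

Step 1. [-3*(-5*(-4*(3*(x - 8)))) = 1260] divide by the outer -3, so div: -5*(-4*(3*(x - 8))) = -420.
Step 2. [-5*(-4*(3*(x - 8))) = -420] -5·(inner) — divide through by -5, so div: -4*(3*(x - 8)) = 84.
Step 3. [-4*(3*(x - 8)) = 84] -4 out front; divide by -4 ⇒ div: 3*(x - 8) = -21.
Step 4. [3*(x - 8) = -21] LHS = 3·(…); ÷3 both sides ⇒ div: x - 8 = -7.
Step 5. [x - 8 = -7] peel the -8: add 8 from each side. So sub: x = 1.

Answer: x ∈ {1}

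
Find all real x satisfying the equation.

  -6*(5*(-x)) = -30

Step 1. [-6*(5*(-x)) = -30] leading coefficient -6: divide by -6, so div: 5*(-x) = 5.
Step 2. [5*(-x) = 5] LHS = 5·(…); ÷5 both sides, so div: -x = 1.
Step 3. [-x = 1] flip signs both sides, so neg: x = -1.

Answer: x ∈ {-1}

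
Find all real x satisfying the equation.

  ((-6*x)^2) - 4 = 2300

Step 1. [((-6*x)^2) - 4 = 2300] the outer -4 inverts by adding 4 ⇒ sub: (-6*x)^2 = 2304.
Step 2. [(-6*x)^2 = 2304] LHS squared, RHS 2304 ≥ 0: apply √ (±), so sqrt: -6*x = 48 or -48.
Step 3. [-6*x = 48 or -48] LHS = -6·(…); ÷-6 both sides, so div: x = -8 or 8.

Answer: x ∈ {-8, 8}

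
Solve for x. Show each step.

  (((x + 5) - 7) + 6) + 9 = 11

Step 1. [(((x + 5) - 7) + 6) + 9 = 11] peel the +9: subtract 9 from each side, so sub: ((x + 5) - 7) + 6 = 2.
Step 2. [((x + 5) - 7) + 6 = 2] peel the +6: subtract 6 from each side ⇒ sub: (x + 5) - 7 = -4.
Step 3. [(x + 5) - 7 = -4] -7 is outermost — add 7 both sides. So sub: x + 5 = 3.
Step 4. [x + 5 = 3] subtract 5: x sits inside (… + 5), so sub: x = -2.

Answer: x ∈ {-2}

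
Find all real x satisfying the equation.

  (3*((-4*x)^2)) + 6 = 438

Step 1. [(3*((-4*x)^2)) + 6 = 438] 3 divides every term; factor it out ⇒ factor: ((-4*x)^2) + 2 = 146.
Step 2. [((-4*x)^2) + 2 = 146] 2 comes off first (subtract 2). So sub: (-4*x)^2 = 144.
Step 3. [(-4*x)^2 = 144] LHS squared, RHS 144 ≥ 0: apply √ (±). So sqrt: -4*x = 12 or -12.
Step 4. [-4*x = 12 or -12] -4 out front; divide by -4 ⇒ div: x = -3 or 3.

Answer: x ∈ {-3, 3}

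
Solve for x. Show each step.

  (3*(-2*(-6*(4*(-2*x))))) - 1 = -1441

Step 1. [(3*(-2*(-6*(4*(-2*x))))) - 1 = -1441] -1 is outermost — add 1 both sides, so sub: 3*(-2*(-6*(4*(-2*x)))) = -1440.
Step 2. [3*(-2*(-6*(4*(-2*x)))) = -1440] 3·(inner) — divide through by 3 ⇒ div: -2*(-6*(4*(-2*x))) = -480.
Step 3. [-2*(-6*(4*(-2*x))) = -480] leading coefficient -2: divide by -2, so div: -6*(4*(-2*x)) = 240.
Step 4. [-6*(4*(-2*x)) = 240] -6·(inner) — divide through by -6 ⇒ div: 4*(-2*x) = -40.
Step 5. [4*(-2*x) = -40] divide by the outer 4. So div: -2*x = -10.
Step 6. [-2*x = -10] -2 out front; divide by -2, so div: x = 5.

Answer: x ∈ {5}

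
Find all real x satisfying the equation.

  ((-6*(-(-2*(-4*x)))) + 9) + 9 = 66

Step 1. [((-6*(-(-2*(-4*x)))) + 9) + 9 = 66] subtract 9: x sits inside (… + 9), so sub: (-6*(-(-2*(-4*x)))) + 9 = 57.
Step 2. [(-6*(-(-2*(-4*x)))) + 9 = 57] subtract 9: x sits inside (… + 9) ⇒ sub: -6*(-(-2*(-4*x))) = 48.
Step 3. [-6*(-(-2*(-4*x))) = 48] divide by the outer -6. So div: -(-2*(-4*x)) = -8.
Step 4. [-(-2*(-4*x)) = -8] leading − — multiply by −1 ⇒ neg: -2*(-4*x) = 8.
Step 5. [-2*(-4*x) = 8] -2·(inner) — divide through by -2 ⇒ div: -4*x = -4.
Step 6. [-4*x = -4] LHS = -4·(…); ÷-4 both sides. So div: x = 1.

Answer: x ∈ {1}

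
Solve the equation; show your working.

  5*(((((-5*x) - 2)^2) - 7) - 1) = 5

Step 1. [5*(((((-5*x) - 2)^2) - 7) - 1) = 5] 5·(inner) — divide through by 5 ⇒ div: ((((-5*x) - 2)^2) - 7) - 1 = 1.
Step 2. [((((-5*x) - 2)^2) - 7) - 1 = 1] -1 is outermost — add 1 both sides. So sub: (((-5*x) - 2)^2) - 7 = 2.
Step 3. [(((-5*x) - 2)^2) - 7 = 2] -7 is outermost — add 7 both sides ⇒ sub: ((-5*x) - 2)^2 = 9.
Step 4. [((-5*x) - 2)^2 = 9] √ both sides: 9 ≥ 0 gives two branches, so sqrt: (-5*x) - 2 = 3 or -3.
Step 5. [(-5*x) - 2 = 3 or -3] the outer -2 inverts by adding 2, so sub: -5*x = 5 or -1.
Step 6. [-5*x = 5 or -1] -5·(inner) — divide through by -5, so div: x = -1 or 1/5.

Answer: x ∈ {-1, 1/5}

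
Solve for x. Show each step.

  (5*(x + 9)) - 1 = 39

Step 1. [(5*(x + 9)) - 1 = 39] peel the -1: add 1 from each side, so sub: 5*(x + 9) = 40.
Step 2. [5*(x + 9) = 40] 5 out front; divide by 5. So div: x + 9 = 8.
Step 3. [x + 9 = 8] the outer +9 inverts by subtracting 9, so sub: x = -1.

Answer: x ∈ {-1}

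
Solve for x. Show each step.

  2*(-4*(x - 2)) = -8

Step 1. [2*(-4*(x - 2)) = -8] LHS = 2·(…); ÷2 both sides, so div: -4*(x - 2) = -4.
Step 2. [-4*(x - 2) = -4] divide by the outer -4, so div: x - 2 = 1.
Step 3. [x - 2 = 1] the outer -2 inverts by adding 2, so sub: x = 3.

Answer: x ∈ {3}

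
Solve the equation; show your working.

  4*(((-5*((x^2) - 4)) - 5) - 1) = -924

Step 1. [4*(((-5*((x^2) - 4)) - 5) - 1) = -924] divide by the outer 4 ⇒ div: ((-5*((x^2) - 4)) - 5) - 1 = -231.
Step 2. [((-5*((x^2) - 4)) - 5) - 1 = -231] peel the -1: add 1 from each side ⇒ sub: (-5*((x^2) - 4)) - 5 = -230.
Step 3. [(-5*((x^2) - 4)) - 5 = -230] peel the -5: add 5 from each side ⇒ sub: -5*((x^2) - 4) = -225.
Step 4. [-5*((x^2) - 4) = -225] divide by the outer -5. So div: (x^2) - 4 = 45.
Step 5. [(x^2) - 4 = 45] the outer -4 inverts by adding 4. So sub: x^2 = 49.
Step 6. [x^2 = 49] LHS squared, RHS 49 ≥ 0: apply √ (±). So sqrt: x = 7 or -7.

Answer: x ∈ {-7, 7}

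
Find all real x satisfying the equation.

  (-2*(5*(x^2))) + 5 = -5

Step 1. [(-2*(5*(x^2))) + 5 = -5] 5 comes off first (subtract 5) ⇒ sub: -2*(5*(x^2)) = -10.
Step 2. [-2*(5*(x^2)) = -10] divide by the outer -2, so div: 5*(x^2) = 5.
Step 3. [5*(x^2) = 5] LHS = 5·(…); ÷5 both sides, so div: x^2 = 1.
Step 4. [x^2 = 1] √ both sides: 1 ≥ 0 gives two branches. So sqrt: x = 1 or -1.

Answer: x ∈ {-1, 1}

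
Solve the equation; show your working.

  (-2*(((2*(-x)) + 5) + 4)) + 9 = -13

Step 1. [(-2*(((2*(-x)) + 5) + 4)) + 9 = -13] +9 is outermost — subtract 9 both sides, so sub: -2*(((2*(-x)) + 5) + 4) = -22.
Step 2. [-2*(((2*(-x)) + 5) + 4) = -22] -2 out front; divide by -2, so div: ((2*(-x)) + 5) + 4 = 11.
Step 3. [((2*(-x)) + 5) + 4 = 11] peel the +4: subtract 4 from each side ⇒ sub: (2*(-x)) + 5 = 7.
Step 4. [(2*(-x)) + 5 = 7] +5 is outermost — subtract 5 both sides. So sub: 2*(-x) = 2.
Step 5. [2*(-x) = 2] leading coefficient 2: divide by 2 ⇒ div: -x = 1.
Step 6. [-x = 1] flip signs both sides ⇒ neg: x = -1.

Answer: x ∈ {-1}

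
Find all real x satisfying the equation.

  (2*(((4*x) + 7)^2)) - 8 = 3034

Step 1. [(2*(((4*x) + 7)^2)) - 8 = 3034] -8 is outermost — add 8 both sides ⇒ sub: 2*(((4*x) + 7)^2) = 3042.
Step 2. [2*(((4*x) + 7)^2) = 3042] leading coefficient 2: divide by 2, so div: ((4*x) + 7)^2 = 1521.
Step 3. [((4*x) + 7)^2 = 1521] 1521 ≥ 0, LHS is (·)² — take ±√ ⇒ sqrt: (4*x) + 7 = 39 or -39.
Step 4. [(4*x) + 7 = 39 or -39] the outer +7 inverts by subtracting 7, so sub: 4*x = 32 or -46.
Step 5. [4*x = 32 or -46] leading coefficient 4: divide by 4 ⇒ div: x = 8 or -23/2.

Answer: x ∈ {-23/2, 8}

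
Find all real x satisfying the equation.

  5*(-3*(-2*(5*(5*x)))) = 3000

Step 1. [5*(-3*(-2*(5*(5*x)))) = 3000] LHS = 5·(…); ÷5 both sides. So div: -3*(-2*(5*(5*x))) = 600.
Step 2. [-3*(-2*(5*(5*x))) = 600] -3 out front; divide by -3. So div: -2*(5*(5*x)) = -200.
Step 3. [-2*(5*(5*x)) = -200] -2·(inner) — divide through by -2. So div: 5*(5*x) = 100.
Step 4. [5*(5*x) = 100] leading coefficient 5: divide by 5. So div: 5*x = 20.
Step 5. [5*x = 20] LHS = 5·(…); ÷5 both sides, so div: x = 4.

Answer: x ∈ {4}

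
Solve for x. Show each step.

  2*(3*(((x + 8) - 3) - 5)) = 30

Step 1. [2*(3*(((x + 8) - 3) - 5)) = 30] 2 out front; divide by 2 ⇒ div: 3*(((x + 8) - 3) - 5) = 15.
Step 2. [3*(((x + 8) - 3) - 5) = 15] leading coefficient 3: divide by 3, so div: ((x + 8) - 3) - 5 = 5.
Step 3. [((x + 8) - 3) - 5 = 5] add 5: x sits inside (… - 5) ⇒ sub: (x + 8) - 3 = 10.
Step 4. [(x + 8) - 3 = 10] peel the -3: add 3 from each side, so sub: x + 8 = 13.
Step 5. [x + 8 = 13] +8 is outermost — subtract 8 both sides, so sub: x = 5.

Answer: x ∈ {5}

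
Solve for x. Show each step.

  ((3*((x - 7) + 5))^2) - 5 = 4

Step 1. [((3*((x - 7) + 5))^2) - 5 = 4] the outer -5 inverts by adding 5 ⇒ sub: (3*((x - 7) + 5))^2 = 9.
Step 2. [(3*((x - 7) + 5))^2 = 9] 9 ≥ 0, LHS is (·)² — take ±√. So sqrt: 3*((x - 7) + 5) = 3 or -3.
Step 3. [3*((x - 7) + 5) = 3 or -3] divide by the outer 3. So div: (x - 7) + 5 = 1 or -1.
Step 4. [(x - 7) + 5 = 1 or -1] 5 comes off first (subtract 5). So sub: x - 7 = -4 or -6.
Step 5. [x - 7 = -4 or -6] add 7: x sits inside (… - 7) ⇒ sub: x = 3 or 1.

Answer: x ∈ {1, 3}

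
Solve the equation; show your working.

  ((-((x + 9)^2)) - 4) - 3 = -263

Step 1. [((-((x + 9)^2)) - 4) - 3 = -263] add 3: x sits inside (… - 3) ⇒ sub: (-((x + 9)^2)) - 4 = -260.
Step 2. [(-((x + 9)^2)) - 4 = -260] peel the -4: add 4 from each side, so sub: -((x + 9)^2) = -256.
Step 3. [-((x + 9)^2) = -256] flip signs both sides ⇒ neg: (x + 9)^2 = 256.
Step 4. [(x + 9)^2 = 256] LHS squared, RHS 256 ≥ 0: apply √ (±). So sqrt: x + 9 = 16 or -16.
Step 5. [x + 9 = 16 or -16] peel the +9: subtract 9 from each side, so sub: x = 7 or -25.

Answer: x ∈ {-25, 7}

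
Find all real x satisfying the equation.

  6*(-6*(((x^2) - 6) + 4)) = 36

Step 1. [6*(-6*(((x^2) - 6) + 4)) = 36] 6·(inner) — divide through by 6 ⇒ div: -6*(((x^2) - 6) + 4) = 6.
Step 2. [-6*(((x^2) - 6) + 4) = 6] divide by the outer -6 ⇒ div: ((x^2) - 6) + 4 = -1.
Step 3. [((x^2) - 6) + 4 = -1] +4 is outermost — subtract 4 both sides ⇒ sub: (x^2) - 6 = -5.
Step 4. [(x^2) - 6 = -5] the outer -6 inverts by adding 6 ⇒ sub: x^2 = 1.
Step 5. [x^2 = 1] √ both sides: 1 ≥ 0 gives two branches. So sqrt: x = 1 or -1.

Answer: x ∈ {-1, 1}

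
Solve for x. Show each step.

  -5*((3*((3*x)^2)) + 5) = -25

Step 1. [-5*((3*((3*x)^2)) + 5) = -25] leading coefficient -5: divide by -5. So div: (3*((3*x)^2)) + 5 = 5.
Step 2. [(3*((3*x)^2)) + 5 = 5] 5 comes off first (subtract 5) ⇒ sub: 3*((3*x)^2) = 0.
Step 3. [3*((3*x)^2) = 0] 3·(inner) — divide through by 3 ⇒ div: (3*x)^2 = 0.
Step 4. [(3*x)^2 = 0] √ both sides: 0 ≥ 0 gives two branches, so sqrt: 3*x = 0.
Step 5. [3*x = 0] 3 out front; divide by 3. So div: x = 0.

Answer: x ∈ {0}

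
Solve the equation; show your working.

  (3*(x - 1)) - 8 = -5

Step 1. [(3*(x - 1)) - 8 = -5] the outer -8 inverts by adding 8 ⇒ sub: 3*(x - 1) = 3.
Step 2. [3*(x - 1) = 3] 3·(inner) — divide through by 3, so div: x - 1 = 1.
Step 3. [x - 1 = 1] 1 comes off first (add 1). So sub: x = 2.

Answer: x ∈ {2}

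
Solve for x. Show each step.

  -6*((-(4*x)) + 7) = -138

Step 1. [-6*((-(4*x)) + 7) = -138] leading coefficient -6: divide by -6. So div: (-(4*x)) + 7 = 23.
Step 2. [(-(4*x)) + 7 = 23] the outer +7 inverts by subtracting 7 ⇒ sub: -(4*x) = 16.
Step 3. [-(4*x) = 16] leading − — multiply by −1. So neg: 4*x = -16.
Step 4. [4*x = -16] divide by the outer 4, so div: x = -4.

Answer: x ∈ {-4}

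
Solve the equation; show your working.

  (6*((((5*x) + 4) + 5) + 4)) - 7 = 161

Step 1. [(6*((((5*x) + 4) + 5) + 4)) - 7 = 161] add 7: x sits inside (… - 7), so sub: 6*((((5*x) + 4) + 5) + 4) = 168.
Step 2. [6*((((5*x) + 4) + 5) + 4) = 168] leading coefficient 6: divide by 6 ⇒ div: (((5*x) + 4) + 5) + 4 = 28.
Step 3. [(((5*x) + 4) + 5) + 4 = 28] peel the +4: subtract 4 from each side, so sub: ((5*x) + 4) + 5 = 24.
Step 4. [((5*x) + 4) + 5 = 24] 5 comes off first (subtract 5), so sub: (5*x) + 4 = 19.
Step 5. [(5*x) + 4 = 19] the outer +4 inverts by subtracting 4. So sub: 5*x = 15.
Step 6. [5*x = 15] 5 out front; divide by 5, so div: x = 3.

Answer: x ∈ {3}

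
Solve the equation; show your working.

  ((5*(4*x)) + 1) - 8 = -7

Step 1. [((5*(4*x)) + 1) - 8 = -7] 8 comes off first (add 8), so sub: (5*(4*x)) + 1 = 1.
Step 2. [(5*(4*x)) + 1 = 1] peel the +1: subtract 1 from each side ⇒ sub: 5*(4*x) = 0.
Step 3. [5*(4*x) = 0] LHS = 5·(…); ÷5 both sides. So div: 4*x = 0.
Step 4. [4*x = 0] 4 out front; divide by 4, so div: x = 0.

Answer: x ∈ {0}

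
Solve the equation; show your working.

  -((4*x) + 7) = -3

Step 1. [-((4*x) + 7) = -3] LHS negated; negate both sides. So neg: (4*x) + 7 = 3.
Step 2. [(4*x) + 7 = 3] +7 is outermost — subtract 7 both sides. So sub: 4*x = -4.
Step 3. [4*x = -4] LHS = 4·(…); ÷4 both sides. So div: x = -1.

Answer: x ∈ {-1}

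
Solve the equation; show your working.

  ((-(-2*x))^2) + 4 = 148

Step 1. [((-(-2*x))^2) + 4 = 148] +4 is outermost — subtract 4 both sides ⇒ sub: (-(-2*x))^2 = 144.
Step 2. [(-(-2*x))^2 = 144] 144 ≥ 0, LHS is (·)² — take ±√, so sqrt: -(-2*x) = 12 or -12.
Step 3. [-(-2*x) = 12 or -12] leading − — multiply by −1. So neg: -2*x = -12 or 12.
Step 4. [-2*x = -12 or 12] leading coefficient -2: divide by -2. So div: x = 6 or -6.

Answer: x ∈ {-6, 6}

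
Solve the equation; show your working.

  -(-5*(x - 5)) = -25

Step 1. [-(-5*(x - 5)) = -25] flip signs both sides ⇒ neg: -5*(x - 5) = 25.
Step 2. [-5*(x - 5) = 25] divide by the outer -5 ⇒ div: x - 5 = -5.
Step 3. [x - 5 = -5] 5 comes off first (add 5) ⇒ sub: x = 0.

Answer: x ∈ {0}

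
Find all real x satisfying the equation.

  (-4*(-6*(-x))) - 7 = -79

Step 1. [(-4*(-6*(-x))) - 7 = -79] peel the -7: add 7 from each side. So sub: -4*(-6*(-x)) = -72.
Step 2. [-4*(-6*(-x)) = -72] -4 out front; divide by -4. So div: -6*(-x) = 18.
Step 3. [-6*(-x) = 18] LHS = -6·(…); ÷-6 both sides, so div: -x = -3.
Step 4. [-x = -3] leading − — multiply by −1, so neg: x = 3.

Answer: x ∈ {3}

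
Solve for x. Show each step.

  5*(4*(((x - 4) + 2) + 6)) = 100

Step 1. [5*(4*(((x - 4) + 2) + 6)) = 100] leading coefficient 5: divide by 5, so div: 4*(((x - 4) + 2) + 6) = 20.
Step 2. [4*(((x - 4) + 2) + 6) = 20] leading coefficient 4: divide by 4. So div: ((x - 4) + 2) + 6 = 5.
Step 3. [((x - 4) + 2) + 6 = 5] 6 comes off first (subtract 6) ⇒ sub: (x - 4) + 2 = -1.
Step 4. [(x - 4) + 2 = -1] 2 comes off first (subtract 2), so sub: x - 4 = -3.
Step 5. [x - 4 = -3] add 4: x sits inside (… - 4). So sub: x = 1.

Answer: x ∈ {1}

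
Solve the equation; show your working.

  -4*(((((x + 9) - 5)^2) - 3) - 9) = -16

Step 1. [-4*(((((x + 9) - 5)^2) - 3) - 9) = -16] LHS = -4·(…); ÷-4 both sides, so div: ((((x + 9) - 5)^2) - 3) - 9 = 4.
Step 2. [((((x + 9) - 5)^2) - 3) - 9 = 4] peel the -9: add 9 from each side. So sub: (((x + 9) - 5)^2) - 3 = 13.
Step 3. [(((x + 9) - 5)^2) - 3 = 13] peel the -3: add 3 from each side. So sub: ((x + 9) - 5)^2 = 16.
Step 4. [((x + 9) - 5)^2 = 16] LHS squared, RHS 16 ≥ 0: apply √ (±). So sqrt: (x + 9) - 5 = 4 or -4.
Step 5. [(x + 9) - 5 = 4 or -4] add 5: x sits inside (… - 5) ⇒ sub: x + 9 = 9 or 1.
Step 6. [x + 9 = 9 or 1] the outer +9 inverts by subtracting 9 ⇒ sub: x = 0 or -8.

Answer: x ∈ {-8, 0}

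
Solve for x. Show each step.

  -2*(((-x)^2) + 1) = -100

Step 1. [-2*(((-x)^2) + 1) = -100] LHS = -2·(…); ÷-2 both sides ⇒ div: ((-x)^2) + 1 = 50.
Step 2. [((-x)^2) + 1 = 50] subtract 1: x sits inside (… + 1), so sub: (-x)^2 = 49.
Step 3. [(-x)^2 = 49] √ both sides: 49 ≥ 0 gives two branches. So sqrt: -x = 7 or -7.
Step 4. [-x = 7 or -7] LHS negated; negate both sides. So neg: x = -7 or 7.

Answer: x ∈ {-7, 7}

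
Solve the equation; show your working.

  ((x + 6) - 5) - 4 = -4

Step 1. [((x + 6) - 5) - 4 = -4] -4 is outermost — add 4 both sides. So sub: (x + 6) - 5 = 0.
Step 2. [(x + 6) - 5 = 0] add 5: x sits inside (… - 5), so sub: x + 6 = 5.
Step 3. [x + 6 = 5] the outer +6 inverts by subtracting 6 ⇒ sub: x = -1.

Answer: x ∈ {-1}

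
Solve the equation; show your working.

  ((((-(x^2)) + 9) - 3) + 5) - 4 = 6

Step 1. [((((-(x^2)) + 9) - 3) + 5) - 4 = 6] peel the -4: add 4 from each side ⇒ sub: (((-(x^2)) + 9) - 3) + 5 = 10.
Step 2. [(((-(x^2)) + 9) - 3) + 5 = 10] subtract 5: x sits inside (… + 5). So sub: ((-(x^2)) + 9) - 3 = 5.
Step 3. [((-(x^2)) + 9) - 3 = 5] add 3: x sits inside (… - 3). So sub: (-(x^2)) + 9 = 8.
Step 4. [(-(x^2)) + 9 = 8] peel the +9: subtract 9 from each side ⇒ sub: -(x^2) = -1.
Step 5. [-(x^2) = -1] leading − — multiply by −1, so neg: x^2 = 1.
Step 6. [x^2 = 1] √ both sides: 1 ≥ 0 gives two branches ⇒ sqrt: x = 1 or -1.

Answer: x ∈ {-1, 1}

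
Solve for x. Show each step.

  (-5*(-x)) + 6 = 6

Step 1. [(-5*(-x)) + 6 = 6] the outer +6 inverts by subtracting 6. So sub: -5*(-x) = 0.
Step 2. [-5*(-x) = 0] -5 out front; divide by -5, so div: -x = 0.
Step 3. [-x = 0] leading − — multiply by −1 ⇒ neg: x = 0.

Answer: x ∈ {0}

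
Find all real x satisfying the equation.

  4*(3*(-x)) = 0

Step 1. [4*(3*(-x)) = 0] 4·(inner) — divide through by 4 ⇒ div: 3*(-x) = 0.
Step 2. [3*(-x) = 0] 3·(inner) — divide through by 3, so div: -x = 0.
Step 3. [-x = 0] leading − — multiply by −1. So neg: x = 0.

Answer: x ∈ {0}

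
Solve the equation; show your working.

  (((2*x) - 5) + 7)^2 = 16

Step 1. [(((2*x) - 5) + 7)^2 = 16] √ both sides: 16 ≥ 0 gives two branches. So sqrt: ((2*x) - 5) + 7 = 4 or -4.
Step 2. [((2*x) - 5) + 7 = 4 or -4] +7 is outermost — subtract 7 both sides, so sub: (2*x) - 5 = -3 or -11.
Step 3. [(2*x) - 5 = -3 or -11] add 5: x sits inside (… - 5). So sub: 2*x = 2 or -6.
Step 4. [2*x = 2 or -6] 2·(inner) — divide through by 2 ⇒ div: x = 1 or -3.

Answer: x ∈ {-3, 1}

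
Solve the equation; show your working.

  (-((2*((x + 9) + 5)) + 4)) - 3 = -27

Step 1. [(-((2*((x + 9) + 5)) + 4)) - 3 = -27] add 3: x sits inside (… - 3). So sub: -((2*((x + 9) + 5)) + 4) = -24.
Step 2. [-((2*((x + 9) + 5)) + 4) = -24] leading − — multiply by −1, so neg: (2*((x + 9) + 5)) + 4 = 24.
Step 3. [(2*((x + 9) + 5)) + 4 = 24] subtract 4: x sits inside (… + 4). So sub: 2*((x + 9) + 5) = 20.
Step 4. [2*((x + 9) + 5) = 20] leading coefficient 2: divide by 2. So div: (x + 9) + 5 = 10.
Step 5. [(x + 9) + 5 = 10] the outer +5 inverts by subtracting 5 ⇒ sub: x + 9 = 5.
Step 6. [x + 9 = 5] +9 is outermost — subtract 9 both sides. So sub: x = -4.

Answer: x ∈ {-4}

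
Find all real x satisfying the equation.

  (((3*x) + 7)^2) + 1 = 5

Step 1. [(((3*x) + 7)^2) + 1 = 5] subtract 1: x sits inside (… + 1) ⇒ sub: ((3*x) + 7)^2 = 4.
Step 2. [((3*x) + 7)^2 = 4] √ both sides: 4 ≥ 0 gives two branches, so sqrt: (3*x) + 7 = 2 or -2.
Step 3. [(3*x) + 7 = 2 or -2] +7 is outermost — subtract 7 both sides ⇒ sub: 3*x = -5 or -9.
Step 4. [3*x = -5 or -9] 3 out front; divide by 3, so div: x = -5/3 or -3.

Answer: x ∈ {-3, -5/3}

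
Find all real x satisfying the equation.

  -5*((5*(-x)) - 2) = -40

Step 1. [-5*((5*(-x)) - 2) = -40] -5 out front; divide by -5 ⇒ div: (5*(-x)) - 2 = 8.
Step 2. [(5*(-x)) - 2 = 8] 2 comes off first (add 2) ⇒ sub: 5*(-x) = 10.
Step 3. [5*(-x) = 10] 5 out front; divide by 5 ⇒ div: -x = 2.
Step 4. [-x = 2] LHS negated; negate both sides ⇒ neg: x = -2.

Answer: x ∈ {-2}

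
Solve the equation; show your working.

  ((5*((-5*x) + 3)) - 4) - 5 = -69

Step 1. [((5*((-5*x) + 3)) - 4) - 5 = -69] 5 comes off first (add 5) ⇒ sub: (5*((-5*x) + 3)) - 4 = -64.
Step 2. [(5*((-5*x) + 3)) - 4 = -64] peel the -4: add 4 from each side ⇒ sub: 5*((-5*x) + 3) = -60.
Step 3. [5*((-5*x) + 3) = -60] LHS = 5·(…); ÷5 both sides ⇒ div: (-5*x) + 3 = -12.
Step 4. [(-5*x) + 3 = -12] peel the +3: subtract 3 from each side ⇒ sub: -5*x = -15.
Step 5. [-5*x = -15] LHS = -5·(…); ÷-5 both sides, so div: x = 3.

Answer: x ∈ {3}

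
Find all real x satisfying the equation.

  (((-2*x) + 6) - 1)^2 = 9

Step 1. [(((-2*x) + 6) - 1)^2 = 9] 9 ≥ 0, LHS is (·)² — take ±√, so sqrt: ((-2*x) + 6) - 1 = 3 or -3.
Step 2. [((-2*x) + 6) - 1 = 3 or -3] the outer -1 inverts by adding 1, so sub: (-2*x) + 6 = 4 or -2.
Step 3. [(-2*x) + 6 = 4 or -2] -2 | LHS and -2 | 4 or -2: pull -2 out. So factor: x - 3 = -2 or 1.
Step 4. [x - 3 = -2 or 1] add 3: x sits inside (… - 3) ⇒ sub: x = 1 or 4.

Answer: x ∈ {1, 4}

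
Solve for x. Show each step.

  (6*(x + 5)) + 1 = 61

Step 1. [(6*(x + 5)) + 1 = 61] 1 comes off first (subtract 1), so sub: 6*(x + 5) = 60.
Step 2. [6*(x + 5) = 60] 6 out front; divide by 6, so div: x + 5 = 10.
Step 3. [x + 5 = 10] the outer +5 inverts by subtracting 5. So sub: x = 5.

Answer: x ∈ {5}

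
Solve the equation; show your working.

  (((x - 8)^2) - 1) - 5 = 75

Step 1. [(((x - 8)^2) - 1) - 5 = 75] peel the -5: add 5 from each side, so sub: ((x - 8)^2) - 1 = 80.
Step 2. [((x - 8)^2) - 1 = 80] add 1: x sits inside (… - 1) ⇒ sub: (x - 8)^2 = 81.
Step 3. [(x - 8)^2 = 81] √ both sides: 81 ≥ 0 gives two branches, so sqrt: x - 8 = 9 or -9.
Step 4. [x - 8 = 9 or -9] add 8: x sits inside (… - 8) ⇒ sub: x = 17 or -1.

Answer: x ∈ {-1, 17}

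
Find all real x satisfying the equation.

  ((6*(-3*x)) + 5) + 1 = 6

Step 1. [((6*(-3*x)) + 5) + 1 = 6] subtract 1: x sits inside (… + 1), so sub: (6*(-3*x)) + 5 = 5.
Step 2. [(6*(-3*x)) + 5 = 5] 5 comes off first (subtract 5), so sub: 6*(-3*x) = 0.
Step 3. [6*(-3*x) = 0] LHS = 6·(…); ÷6 both sides. So div: -3*x = 0.
Step 4. [-3*x = 0] divide by the outer -3. So div: x = 0.

Answer: x ∈ {0}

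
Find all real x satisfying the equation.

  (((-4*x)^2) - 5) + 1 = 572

Step 1. [(((-4*x)^2) - 5) + 1 = 572] peel the +1: subtract 1 from each side ⇒ sub: ((-4*x)^2) - 5 = 571.
Step 2. [((-4*x)^2) - 5 = 571] the outer -5 inverts by adding 5, so sub: (-4*x)^2 = 576.
Step 3. [(-4*x)^2 = 576] LHS squared, RHS 576 ≥ 0: apply √ (±), so sqrt: -4*x = 24 or -24.
Step 4. [-4*x = 24 or -24] divide by the outer -4. So div: x = -6 or 6.

Answer: x ∈ {-6, 6}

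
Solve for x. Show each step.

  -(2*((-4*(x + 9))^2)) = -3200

Step 1. [-(2*((-4*(x + 9))^2)) = -3200] LHS negated; negate both sides, so neg: 2*((-4*(x + 9))^2) = 3200.
Step 2. [2*((-4*(x + 9))^2) = 3200] 2·(inner) — divide through by 2, so div: (-4*(x + 9))^2 = 1600.
Step 3. [(-4*(x + 9))^2 = 1600] LHS squared, RHS 1600 ≥ 0: apply √ (±). So sqrt: -4*(x + 9) = 40 or -40.
Step 4. [-4*(x + 9) = 40 or -40] LHS = -4·(…); ÷-4 both sides. So div: x + 9 = -10 or 10.
Step 5. [x + 9 = -10 or 10] subtract 9: x sits inside (… + 9), so sub: x = -19 or 1.

Answer: x ∈ {-19, 1}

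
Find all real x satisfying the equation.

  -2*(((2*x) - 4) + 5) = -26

Step 1. [-2*(((2*x) - 4) + 5) = -26] divide by the outer -2. So div: ((2*x) - 4) + 5 = 13.
Step 2. [((2*x) - 4) + 5 = 13] peel the +5: subtract 5 from each side, so sub: (2*x) - 4 = 8.
Step 3. [(2*x) - 4 = 8] 2 divides every term; factor it out. So factor: x - 2 = 4.
Step 4. [x - 2 = 4] -2 is outermost — add 2 both sides. So sub: x = 6.

Answer: x ∈ {6}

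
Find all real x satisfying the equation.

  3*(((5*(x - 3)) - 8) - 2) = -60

Step 1. [3*(((5*(x - 3)) - 8) - 2) = -60] 3·(inner) — divide through by 3 ⇒ div: ((5*(x - 3)) - 8) - 2 = -20.
Step 2. [((5*(x - 3)) - 8) - 2 = -20] add 2: x sits inside (… - 2). So sub: (5*(x - 3)) - 8 = -18.
Step 3. [(5*(x - 3)) - 8 = -18] the outer -8 inverts by adding 8, so sub: 5*(x - 3) = -10.
Step 4. [5*(x - 3) = -10] 5 out front; divide by 5. So div: x - 3 = -2.
Step 5. [x - 3 = -2] the outer -3 inverts by adding 3 ⇒ sub: x = 1.

Answer: x ∈ {1}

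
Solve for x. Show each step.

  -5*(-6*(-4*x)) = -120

Step 1. [-5*(-6*(-4*x)) = -120] -5·(inner) — divide through by -5 ⇒ div: -6*(-4*x) = 24.
Step 2. [-6*(-4*x) = 24] leading coefficient -6: divide by -6 ⇒ div: -4*x = -4.
Step 3. [-4*x = -4] LHS = -4·(…); ÷-4 both sides ⇒ div: x = 1.

Answer: x ∈ {1}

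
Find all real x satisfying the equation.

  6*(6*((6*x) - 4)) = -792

Step 1. [6*(6*((6*x) - 4)) = -792] 6 out front; divide by 6, so div: 6*((6*x) - 4) = -132.
Step 2. [6*((6*x) - 4) = -132] divide by the outer 6, so div: (6*x) - 4 = -22.
Step 3. [(6*x) - 4 = -22] -4 is outermost — add 4 both sides. So sub: 6*x = -18.
Step 4. [6*x = -18] LHS = 6·(…); ÷6 both sides ⇒ div: x = -3.

Answer: x ∈ {-3}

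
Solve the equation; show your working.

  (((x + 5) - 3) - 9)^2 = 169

Step 1. [(((x + 5) - 3) - 9)^2 = 169] √ both sides: 169 ≥ 0 gives two branches ⇒ sqrt: ((x + 5) - 3) - 9 = 13 or -13.
Step 2. [((x + 5) - 3) - 9 = 13 or -13] the outer -9 inverts by adding 9 ⇒ sub: (x + 5) - 3 = 22 or -4.
Step 3. [(x + 5) - 3 = 22 or -4] 3 comes off first (add 3), so sub: x + 5 = 25 or -1.
Step 4. [x + 5 = 25 or -1] 5 comes off first (subtract 5), so sub: x = 20 or -6.

Answer: x ∈ {-6, 20}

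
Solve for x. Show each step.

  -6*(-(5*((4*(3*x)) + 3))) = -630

Step 1. [-6*(-(5*((4*(3*x)) + 3))) = -630] leading coefficient -6: divide by -6. So div: -(5*((4*(3*x)) + 3)) = 105.
Step 2. [-(5*((4*(3*x)) + 3)) = 105] leading − — multiply by −1, so neg: 5*((4*(3*x)) + 3) = -105.
Step 3. [5*((4*(3*x)) + 3) = -105] leading coefficient 5: divide by 5 ⇒ div: (4*(3*x)) + 3 = -21.
Step 4. [(4*(3*x)) + 3 = -21] peel the +3: subtract 3 from each side. So sub: 4*(3*x) = -24.
Step 5. [4*(3*x) = -24] 4 out front; divide by 4. So div: 3*x = -6.
Step 6. [3*x = -6] leading coefficient 3: divide by 3 ⇒ div: x = -2.

Answer: x ∈ {-2}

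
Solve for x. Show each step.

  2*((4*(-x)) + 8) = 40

Step 1. [2*((4*(-x)) + 8) = 40] 2·(inner) — divide through by 2, so div: (4*(-x)) + 8 = 20.
Step 2. [(4*(-x)) + 8 = 20] 8 comes off first (subtract 8) ⇒ sub: 4*(-x) = 12.
Step 3. [4*(-x) = 12] divide by the outer 4 ⇒ div: -x = 3.
Step 4. [-x = 3] flip signs both sides, so neg: x = -3.

Answer: x ∈ {-3}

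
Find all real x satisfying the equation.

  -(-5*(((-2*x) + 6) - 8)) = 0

Step 1. [-(-5*(((-2*x) + 6) - 8)) = 0] LHS negated; negate both sides ⇒ neg: -5*(((-2*x) + 6) - 8) = 0.
Step 2. [-5*(((-2*x) + 6) - 8) = 0] -5 out front; divide by -5 ⇒ div: ((-2*x) + 6) - 8 = 0.
Step 3. [((-2*x) + 6) - 8 = 0] 8 comes off first (add 8) ⇒ sub: (-2*x) + 6 = 8.
Step 4. [(-2*x) + 6 = 8] -2 divides every term; factor it out ⇒ factor: x - 3 = -4.
Step 5. [x - 3 = -4] peel the -3: add 3 from each side, so sub: x = -1.

Answer: x ∈ {-1}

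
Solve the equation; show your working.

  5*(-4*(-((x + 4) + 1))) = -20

Step 1. [5*(-4*(-((x + 4) + 1))) = -20] LHS = 5·(…); ÷5 both sides ⇒ div: -4*(-((x + 4) + 1)) = -4.
Step 2. [-4*(-((x + 4) + 1)) = -4] LHS = -4·(…); ÷-4 both sides, so div: -((x + 4) + 1) = 1.
Step 3. [-((x + 4) + 1) = 1] leading − — multiply by −1, so neg: (x + 4) + 1 = -1.
Step 4. [(x + 4) + 1 = -1] 1 comes off first (subtract 1). So sub: x + 4 = -2.
Step 5. [x + 4 = -2] the outer +4 inverts by subtracting 4 ⇒ sub: x = -6.

Answer: x ∈ {-6}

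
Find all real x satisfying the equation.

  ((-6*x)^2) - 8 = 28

Step 1. [((-6*x)^2) - 8 = 28] 8 comes off first (add 8). So sub: (-6*x)^2 = 36.
Step 2. [(-6*x)^2 = 36] LHS squared, RHS 36 ≥ 0: apply √ (±). So sqrt: -6*x = 6 or -6.
Step 3. [-6*x = 6 or -6] LHS = -6·(…); ÷-6 both sides ⇒ div: x = -1 or 1.

Answer: x ∈ {-1, 1}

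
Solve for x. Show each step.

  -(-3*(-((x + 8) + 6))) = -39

Step 1. [-(-3*(-((x + 8) + 6))) = -39] leading − — multiply by −1 ⇒ neg: -3*(-((x + 8) + 6)) = 39.
Step 2. [-3*(-((x + 8) + 6)) = 39] divide by the outer -3. So div: -((x + 8) + 6) = -13.
Step 3. [-((x + 8) + 6) = -13] leading − — multiply by −1. So neg: (x + 8) + 6 = 13.
Step 4. [(x + 8) + 6 = 13] +6 is outermost — subtract 6 both sides ⇒ sub: x + 8 = 7.
Step 5. [x + 8 = 7] subtract 8: x sits inside (… + 8). So sub: x = -1.

Answer: x ∈ {-1}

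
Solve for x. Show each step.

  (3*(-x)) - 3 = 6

Step 1. [(3*(-x)) - 3 = 6] peel the -3: add 3 from each side ⇒ sub: 3*(-x) = 9.
Step 2. [3*(-x) = 9] LHS = 3·(…); ÷3 both sides, so div: -x = 3.
Step 3. [-x = 3] flip signs both sides. So neg: x = -3.

Answer: x ∈ {-3}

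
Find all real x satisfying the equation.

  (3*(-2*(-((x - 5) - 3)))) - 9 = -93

Step 1. [(3*(-2*(-((x - 5) - 3)))) - 9 = -93] -9 is outermost — add 9 both sides. So sub: 3*(-2*(-((x - 5) - 3))) = -84.
Step 2. [3*(-2*(-((x - 5) - 3))) = -84] 3·(inner) — divide through by 3, so div: -2*(-((x - 5) - 3)) = -28.
Step 3. [-2*(-((x - 5) - 3)) = -28] -2·(inner) — divide through by -2, so div: -((x - 5) - 3) = 14.
Step 4. [-((x - 5) - 3) = 14] leading − — multiply by −1. So neg: (x - 5) - 3 = -14.
Step 5. [(x - 5) - 3 = -14] 3 comes off first (add 3) ⇒ sub: x - 5 = -11.
Step 6. [x - 5 = -11] add 5: x sits inside (… - 5) ⇒ sub: x = -6.

Answer: x ∈ {-6}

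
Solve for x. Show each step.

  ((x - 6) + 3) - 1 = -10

Step 1. [((x - 6) + 3) - 1 = -10] add 1: x sits inside (… - 1). So sub: (x - 6) + 3 = -9.
Step 2. [(x - 6) + 3 = -9] +3 is outermost — subtract 3 both sides, so sub: x - 6 = -12.
Step 3. [x - 6 = -12] -6 is outermost — add 6 both sides, so sub: x = -6.

Answer: x ∈ {-6}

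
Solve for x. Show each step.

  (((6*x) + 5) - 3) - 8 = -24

Step 1. [(((6*x) + 5) - 3) - 8 = -24] the outer -8 inverts by adding 8, so sub: ((6*x) + 5) - 3 = -16.
Step 2. [((6*x) + 5) - 3 = -16] 3 comes off first (add 3), so sub: (6*x) + 5 = -13.
Step 3. [(6*x) + 5 = -13] 5 comes off first (subtract 5), so sub: 6*x = -18.
Step 4. [6*x = -18] LHS = 6·(…); ÷6 both sides ⇒ div: x = -3.

Answer: x ∈ {-3}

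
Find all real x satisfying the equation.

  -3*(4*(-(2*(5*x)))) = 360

Step 1. [-3*(4*(-(2*(5*x)))) = 360] -3·(inner) — divide through by -3. So div: 4*(-(2*(5*x))) = -120.
Step 2. [4*(-(2*(5*x))) = -120] divide by the outer 4, so div: -(2*(5*x)) = -30.
Step 3. [-(2*(5*x)) = -30] flip signs both sides, so neg: 2*(5*x) = 30.
Step 4. [2*(5*x) = 30] leading coefficient 2: divide by 2, so div: 5*x = 15.
Step 5. [5*x = 15] 5 out front; divide by 5 ⇒ div: x = 3.

Answer: x ∈ {3}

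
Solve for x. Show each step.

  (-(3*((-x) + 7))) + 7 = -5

Step 1. [(-(3*((-x) + 7))) + 7 = -5] peel the +7: subtract 7 from each side ⇒ sub: -(3*((-x) + 7)) = -12.
Step 2. [-(3*((-x) + 7)) = -12] flip signs both sides, so neg: 3*((-x) + 7) = 12.
Step 3. [3*((-x) + 7) = 12] LHS = 3·(…); ÷3 both sides ⇒ div: (-x) + 7 = 4.
Step 4. [(-x) + 7 = 4] subtract 7: x sits inside (… + 7). So sub: -x = -3.
Step 5. [-x = -3] leading − — multiply by −1 ⇒ neg: x = 3.

Answer: x ∈ {3}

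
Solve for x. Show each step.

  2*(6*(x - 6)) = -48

Step 1. [2*(6*(x - 6)) = -48] leading coefficient 2: divide by 2, so div: 6*(x - 6) = -24.
Step 2. [6*(x - 6) = -24] divide by the outer 6, so div: x - 6 = -4.
Step 3. [x - 6 = -4] add 6: x sits inside (… - 6) ⇒ sub: x = 2.

Answer: x ∈ {2}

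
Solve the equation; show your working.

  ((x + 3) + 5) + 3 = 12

Step 1. [((x + 3) + 5) + 3 = 12] the outer +3 inverts by subtracting 3 ⇒ sub: (x + 3) + 5 = 9.
Step 2. [(x + 3) + 5 = 9] subtract 5: x sits inside (… + 5), so sub: x + 3 = 4.
Step 3. [x + 3 = 4] 3 comes off first (subtract 3), so sub: x = 1.

Answer: x ∈ {1}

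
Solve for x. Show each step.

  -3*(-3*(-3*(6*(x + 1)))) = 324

Step 1. [-3*(-3*(-3*(6*(x + 1)))) = 324] -3·(inner) — divide through by -3 ⇒ div: -3*(-3*(6*(x + 1))) = -108.
Step 2. [-3*(-3*(6*(x + 1))) = -108] -3·(inner) — divide through by -3 ⇒ div: -3*(6*(x + 1)) = 36.
Step 3. [-3*(6*(x + 1)) = 36] divide by the outer -3, so div: 6*(x + 1) = -12.
Step 4. [6*(x + 1) = -12] divide by the outer 6. So div: x + 1 = -2.
Step 5. [x + 1 = -2] +1 is outermost — subtract 1 both sides ⇒ sub: x = -3.

Answer: x ∈ {-3}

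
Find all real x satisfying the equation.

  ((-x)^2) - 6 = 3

Step 1. [((-x)^2) - 6 = 3] peel the -6: add 6 from each side ⇒ sub: (-x)^2 = 9.
Step 2. [(-x)^2 = 9] LHS squared, RHS 9 ≥ 0: apply √ (±). So sqrt: -x = 3 or -3.
Step 3. [-x = 3 or -3] flip signs both sides. So neg: x = -3 or 3.

Answer: x ∈ {-3, 3}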